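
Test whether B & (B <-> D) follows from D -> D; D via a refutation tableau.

No

Initial set: {(D -> D); D; ~(B & (B <-> D))}.
(D -> D): β-rule — branch into ~D  //  D.
  branch 1 (add ~D):
    × closes — contains both D and ~D.
  branch 2 (add D):
    ~(B & (B <-> D)): β-rule — branch into ~B  //  ~(B <-> D).
      branch 2.1 (add ~B):
        ○ open, literals {B=F, D=T}.
      branch 2.2 (add ~(B <-> D)):
        ~(B <-> D): β-rule — branch into B, ~D  //  ~B, D.
          branch 2.2.1 (add B, ~D):
            × closes — contains both D and ~D.
          branch 2.2.2 (add ~B, D):
            ○ open, literals {B=F, D=T}.
2 branches closed, 2 open.
An open branch gives a countermodel: B=F, D=T (unmentioned atoms arbitrary); the premises hold there but the conclusion fails.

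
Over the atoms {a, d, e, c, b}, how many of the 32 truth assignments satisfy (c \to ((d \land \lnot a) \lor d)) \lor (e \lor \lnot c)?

28

Initial set: {((c \to ((d \land \lnot a) \lor d)) \lor (e \lor \lnot c))}.
((c \to ((d \land \lnot a) \lor d)) \lor (e \lor \lnot c)): β-rule — branch into (c \to ((d \land \lnot a) \lor d))  //  (e \lor \lnot c).
  branch 1 (add (c \to ((d \land \lnot a) \lor d))):
    (c \to ((d \land \lnot a) \lor d)): β-rule — branch into \lnot c  //  ((d \land \lnot a) \lor d).
      branch 1.1 (add \lnot c):
        ○ open, literals {c=F}.
      branch 1.2 (add ((d \land \lnot a) \lor d)):
        ((d \land \lnot a) \lor d): β-rule — branch into (d \land \lnot a)  //  d.
          branch 1.2.1 (add (d \land \lnot a)):
            (d \land \lnot a): α-rule — add d, \lnot a.
            ○ open, literals {a=F, d=T}.
          branch 1.2.2 (add d):
            ○ open, literals {d=T}.
  branch 2 (add (e \lor \lnot c)):
    (e \lor \lnot c): β-rule — branch into e  //  \lnot c.
      branch 2.1 (add e):
        ○ open, literals {e=T}.
      branch 2.2 (add \lnot c):
        ○ open, literals {c=F}.
0 branches closed, 5 open.
Each open branch fixes some atoms; the unmentioned ones are free. Counting distinct full assignments: branch {c=F} (a, d, e, b) contributes 16 new; branch {a=F, d=T} (e, c, b) contributes 4 new; branch {d=T} (a, e, c, b) contributes 4 new; branch {e=T} (a, d, c, b) contributes 4 new; branch {c=F} (a, d, e, b) contributes 0 new. Total: 28.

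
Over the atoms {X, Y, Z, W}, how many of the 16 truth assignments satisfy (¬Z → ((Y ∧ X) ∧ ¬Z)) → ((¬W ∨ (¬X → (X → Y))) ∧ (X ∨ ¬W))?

14

Initial set: {((¬Z → ((Y ∧ X) ∧ ¬Z)) → ((¬W ∨ (¬X → (X → Y))) ∧ (X ∨ ¬W)))}.
((¬Z → ((Y ∧ X) ∧ ¬Z)) → ((¬W ∨ (¬X → (X → Y))) ∧ (X ∨ ¬W))): β-rule — branch into ¬(¬Z → ((Y ∧ X) ∧ ¬Z))  //  ((¬W ∨ (¬X → (X → Y))) ∧ (X ∨ ¬W)).
  branch 1 (add ¬(¬Z → ((Y ∧ X) ∧ ¬Z))):
    ¬(¬Z → ((Y ∧ X) ∧ ¬Z)): α-rule — add ¬Z, ¬((Y ∧ X) ∧ ¬Z).
    ¬((Y ∧ X) ∧ ¬Z): β-rule — branch into ¬(Y ∧ X)  //  ¬¬Z.
      branch 1.1 (add ¬(Y ∧ X)):
        ¬(Y ∧ X): β-rule — branch into ¬Y  //  ¬X.
          branch 1.1.1 (add ¬Y):
            ○ open, literals {Y=false, Z=false}.
          branch 1.1.2 (add ¬X):
            ○ open, literals {X=false, Z=false}.
      branch 1.2 (add ¬¬Z):
        × closes — contains both Z and ¬Z.
  branch 2 (add ((¬W ∨ (¬X → (X → Y))) ∧ (X ∨ ¬W))):
    ((¬W ∨ (¬X → (X → Y))) ∧ (X ∨ ¬W)): α-rule — add (¬W ∨ (¬X → (X → Y))), (X ∨ ¬W).
    (¬W ∨ (¬X → (X → Y))): β-rule — branch into ¬W  //  (¬X → (X → Y)).
      branch 2.1 (add ¬W):
        (X ∨ ¬W): β-rule — branch into X  //  ¬W.
          branch 2.1.1 (add X):
            ○ open, literals {W=false, X=true}.
          branch 2.1.2 (add ¬W):
            ○ open, literals {W=false}.
      branch 2.2 (add (¬X → (X → Y))):
        (X ∨ ¬W): β-rule — branch into X  //  ¬W.
          branch 2.2.1 (add X):
            (¬X → (X → Y)): β-rule — branch into ¬¬X  //  (X → Y).
              branch 2.2.1.1 (add ¬¬X):
                ○ open, literals {X=true}.
              branch 2.2.1.2 (add (X → Y)):
                (X → Y): β-rule — branch into ¬X  //  Y.
                  branch 2.2.1.2.1 (add ¬X):
                    × closes — contains both X and ¬X.
                  branch 2.2.1.2.2 (add Y):
                    ○ open, literals {X=true, Y=true}.
          branch 2.2.2 (add ¬W):
            (¬X → (X → Y)): β-rule — branch into ¬¬X  //  (X → Y).
              branch 2.2.2.1 (add ¬¬X):
                ○ open, literals {W=false, X=true}.
              branch 2.2.2.2 (add (X → Y)):
                (X → Y): β-rule — branch into ¬X  //  Y.
                  branch 2.2.2.2.1 (add ¬X):
                    ○ open, literals {W=false, X=false}.
                  branch 2.2.2.2.2 (add Y):
                    ○ open, literals {W=false, Y=true}.
2 branches closed, 9 open.
Each open branch fixes some atoms; the unmentioned ones are free. Counting distinct full assignments: branch {Y=false, Z=false} (X, W) contributes 4 new; branch {X=false, Z=false} (Y, W) contributes 2 new; branch {W=false, X=true} (Y, Z) contributes 3 new; branch {W=false} (X, Y, Z) contributes 2 new; branch {X=true} (Y, Z, W) contributes 3 new; branch {X=true, Y=true} (Z, W) contributes 0 new; branch {W=false, X=true} (Y, Z) contributes 0 new; branch {W=false, X=false} (Y, Z) contributes 0 new; branch {W=false, Y=true} (X, Z) contributes 0 new. Total: 14.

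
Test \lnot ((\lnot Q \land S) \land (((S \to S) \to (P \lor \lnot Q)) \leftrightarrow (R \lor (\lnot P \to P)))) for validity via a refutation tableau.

Not valid

Assume the negation and expand:
Initial set: {F \lnot ((\lnot Q \land S) \land (((S \to S) \to (P \lor \lnot Q)) \leftrightarrow (R \lor (\lnot P \to P))))}.
F \lnot ((\lnot Q \land S) \land (((S \to S) \to (P \lor \lnot Q)) \leftrightarrow (R \lor (\lnot P \to P)))): α-rule — add T (\lnot Q \land S), T (((S \to S) \to (P \lor \lnot Q)) \leftrightarrow (R \lor (\lnot P \to P))).
T (\lnot Q \land S): α-rule — add T \lnot Q, T S.
T (((S \to S) \to (P \lor \lnot Q)) \leftrightarrow (R \lor (\lnot P \to P))): β-rule — branch into T ((S \to S) \to (P \lor \lnot Q)), T (R \lor (\lnot P \to P))  //  F ((S \to S) \to (P \lor \lnot Q)), F (R \lor (\lnot P \to P)).
  branch 1 (add T ((S \to S) \to (P \lor \lnot Q)), T (R \lor (\lnot P \to P))):
    T ((S \to S) \to (P \lor \lnot Q)): β-rule — branch into F (S \to S)  //  T (P \lor \lnot Q).
      branch 1.1 (add F (S \to S)):
        F (S \to S): α-rule — add T S, F S.
        × closes — contains both S and \lnot S.
      branch 1.2 (add T (P \lor \lnot Q)):
        T (R \lor (\lnot P \to P)): β-rule — branch into T R  //  T (\lnot P \to P).
          branch 1.2.1 (add T R):
            T (P \lor \lnot Q): β-rule — branch into T P  //  T \lnot Q.
              branch 1.2.1.1 (add T P):
                ○ open, literals {P=1, Q=0, R=1, S=1}.
              branch 1.2.1.2 (add T \lnot Q):
                ○ open, literals {Q=0, R=1, S=1}.
          branch 1.2.2 (add T (\lnot P \to P)):
            T (P \lor \lnot Q): β-rule — branch into T P  //  T \lnot Q.
              branch 1.2.2.1 (add T P):
                T (\lnot P \to P): β-rule — branch into F \lnot P  //  T P.
                  branch 1.2.2.1.1 (add F \lnot P):
                    ○ open, literals {P=1, Q=0, S=1}.
                  branch 1.2.2.1.2 (add T P):
                    ○ open, literals {P=1, Q=0, S=1}.
              branch 1.2.2.2 (add T \lnot Q):
                T (\lnot P \to P): β-rule — branch into F \lnot P  //  T P.
                  branch 1.2.2.2.1 (add F \lnot P):
                    ○ open, literals {P=1, Q=0, S=1}.
                  branch 1.2.2.2.2 (add T P):
                    ○ open, literals {P=1, Q=0, S=1}.
  branch 2 (add F ((S \to S) \to (P \lor \lnot Q)), F (R \lor (\lnot P \to P))):
    F ((S \to S) \to (P \lor \lnot Q)): α-rule — add T (S \to S), F (P \lor \lnot Q).
    F (R \lor (\lnot P \to P)): α-rule — add F R, F (\lnot P \to P).
    F (P \lor \lnot Q): α-rule — add F P, F \lnot Q.
    × closes — contains both Q and \lnot Q.
2 branches closed, 6 open.
An open branch gives a countermodel: P=1, Q=0, R=1, S=1 (unmentioned atoms arbitrary); under it the original formula is false.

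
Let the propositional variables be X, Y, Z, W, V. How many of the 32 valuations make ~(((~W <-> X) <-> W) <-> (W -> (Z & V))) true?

Initial set: {~(((~W <-> X) <-> W) <-> (W -> (Z & V)))}.
~(((~W <-> X) <-> W) <-> (W -> (Z & V))): β-rule — branch into ((~W <-> X) <-> W), ~(W -> (Z & V))  //  ~((~W <-> X) <-> W), (W -> (Z & V)).
  branch 1 (add ((~W <-> X) <-> W), ~(W -> (Z & V))):
    ~(W -> (Z & V)): α-rule — add W, ~(Z & V).
    ((~W <-> X) <-> W): β-rule — branch into (~W <-> X), W  //  ~(~W <-> X), ~W.
      branch 1.1 (add (~W <-> X), W):
        ~(Z & V): β-rule — branch into ~Z  //  ~V.
          branch 1.1.1 (add ~Z):
            (~W <-> X): β-rule — branch into ~W, X  //  ~~W, ~X.
              branch 1.1.1.1 (add ~W, X):
                × closes — contains both W and ~W.
              branch 1.1.1.2 (add ~~W, ~X):
                ○ open, literals {W=true, X=false, Z=false}.
          branch 1.1.2 (add ~V):
            (~W <-> X): β-rule — branch into ~W, X  //  ~~W, ~X.
              branch 1.1.2.1 (add ~W, X):
                × closes — contains both W and ~W.
              branch 1.1.2.2 (add ~~W, ~X):
                ○ open, literals {V=false, W=true, X=false}.
      branch 1.2 (add ~(~W <-> X), ~W):
        × closes — contains both W and ~W.
  branch 2 (add ~((~W <-> X) <-> W), (W -> (Z & V))):
    ~((~W <-> X) <-> W): β-rule — branch into (~W <-> X), ~W  //  ~(~W <-> X), W.
      branch 2.1 (add (~W <-> X), ~W):
        (W -> (Z & V)): β-rule — branch into ~W  //  (Z & V).
          branch 2.1.1 (add ~W):
            (~W <-> X): β-rule — branch into ~W, X  //  ~~W, ~X.
              branch 2.1.1.1 (add ~W, X):
                ○ open, literals {W=false, X=true}.
              branch 2.1.1.2 (add ~~W, ~X):
                × closes — contains both W and ~W.
          branch 2.1.2 (add (Z & V)):
            (Z & V): α-rule — add Z, V.
            (~W <-> X): β-rule — branch into ~W, X  //  ~~W, ~X.
              branch 2.1.2.1 (add ~W, X):
                ○ open, literals {V=true, W=false, X=true, Z=true}.
              branch 2.1.2.2 (add ~~W, ~X):
                × closes — contains both W and ~W.
      branch 2.2 (add ~(~W <-> X), W):
        (W -> (Z & V)): β-rule — branch into ~W  //  (Z & V).
          branch 2.2.1 (add ~W):
            × closes — contains both W and ~W.
          branch 2.2.2 (add (Z & V)):
            (Z & V): α-rule — add Z, V.
            ~(~W <-> X): β-rule — branch into ~W, ~X  //  ~~W, X.
              branch 2.2.2.1 (add ~W, ~X):
                × closes — contains both W and ~W.
              branch 2.2.2.2 (add ~~W, X):
                ○ open, literals {V=true, W=true, X=true, Z=true}.
7 branches closed, 5 open.
Each open branch fixes some atoms; the unmentioned ones are free. Counting distinct full assignments: branch {W=true, X=false, Z=false} (Y, V) contributes 4 new; branch {V=false, W=true, X=false} (Y, Z) contributes 2 new; branch {W=false, X=true} (Y, Z, V) contributes 8 new; branch {V=true, W=false, X=true, Z=true} (Y) contributes 0 new; branch {V=true, W=true, X=true, Z=true} (Y) contributes 2 new. Total: 16.

16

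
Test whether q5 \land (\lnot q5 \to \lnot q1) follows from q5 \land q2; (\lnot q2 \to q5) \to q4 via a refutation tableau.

Initial set: {(q5 \land q2); ((\lnot q2 \to q5) \to q4); \lnot (q5 \land (\lnot q5 \to \lnot q1))}.
(q5 \land q2): α-rule — add q5, q2.
((\lnot q2 \to q5) \to q4): β-rule — branch into \lnot (\lnot q2 \to q5)  //  q4.
  branch 1 (add \lnot (\lnot q2 \to q5)):
    \lnot (\lnot q2 \to q5): α-rule — add \lnot q2, \lnot q5.
    × closes — contains both q2 and \lnot q2.
  branch 2 (add q4):
    \lnot (q5 \land (\lnot q5 \to \lnot q1)): β-rule — branch into \lnot q5  //  \lnot (\lnot q5 \to \lnot q1).
      branch 2.1 (add \lnot q5):
        × closes — contains both q5 and \lnot q5.
      branch 2.2 (add \lnot (\lnot q5 \to \lnot q1)):
        \lnot (\lnot q5 \to \lnot q1): α-rule — add \lnot q5, \lnot \lnot q1.
        × closes — contains both q5 and \lnot q5.
All 3 branches close.
Every branch closed, so the premises entail the conclusion.

Yes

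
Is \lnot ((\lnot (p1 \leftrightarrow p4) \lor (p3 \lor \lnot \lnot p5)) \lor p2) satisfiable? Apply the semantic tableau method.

Satisfiable

Initial set: {\lnot ((\lnot (p1 \leftrightarrow p4) \lor (p3 \lor \lnot \lnot p5)) \lor p2)}.
\lnot ((\lnot (p1 \leftrightarrow p4) \lor (p3 \lor \lnot \lnot p5)) \lor p2): α-rule — add \lnot (\lnot (p1 \leftrightarrow p4) \lor (p3 \lor \lnot \lnot p5)), \lnot p2.
\lnot (\lnot (p1 \leftrightarrow p4) \lor (p3 \lor \lnot \lnot p5)): α-rule — add \lnot \lnot (p1 \leftrightarrow p4), \lnot (p3 \lor \lnot \lnot p5).
\lnot (p3 \lor \lnot \lnot p5): α-rule — add \lnot p3, \lnot \lnot \lnot p5.
\lnot \lnot \lnot p5: drop double negation, giving \lnot p5.
\lnot \lnot (p1 \leftrightarrow p4): β-rule — branch into p1, p4  //  \lnot p1, \lnot p4.
  branch 1 (add p1, p4):
    ○ open, literals {p1=T, p2=F, p3=F, p4=T, p5=F}.
  branch 2 (add \lnot p1, \lnot p4):
    ○ open, literals {p1=F, p2=F, p3=F, p4=F, p5=F}.
0 branches closed, 2 open.
An open branch gives a satisfying assignment: p1=T, p2=F, p3=F, p4=T, p5=F.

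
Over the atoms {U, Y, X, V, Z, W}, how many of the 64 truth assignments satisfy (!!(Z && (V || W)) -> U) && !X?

26

Initial set: {((!!(Z && (V || W)) -> U) && !X)}.
((!!(Z && (V || W)) -> U) && !X): α-rule — add (!!(Z && (V || W)) -> U), !X.
(!!(Z && (V || W)) -> U): β-rule — branch into !!!(Z && (V || W))  //  U.
  branch 1 (add !!!(Z && (V || W))):
    !!!(Z && (V || W)): drop double negation, giving !(Z && (V || W)).
    !(Z && (V || W)): β-rule — branch into !Z  //  !(V || W).
      branch 1.1 (add !Z):
        ○ open, literals {X=false, Z=false}.
      branch 1.2 (add !(V || W)):
        !(V || W): α-rule — add !V, !W.
        ○ open, literals {V=false, W=false, X=false}.
  branch 2 (add U):
    ○ open, literals {U=true, X=false}.
0 branches closed, 3 open.
Each open branch fixes some atoms; the unmentioned ones are free. Counting distinct full assignments: branch {X=false, Z=false} (U, Y, V, W) contributes 16 new; branch {V=false, W=false, X=false} (U, Y, Z) contributes 4 new; branch {U=true, X=false} (Y, V, Z, W) contributes 6 new. Total: 26.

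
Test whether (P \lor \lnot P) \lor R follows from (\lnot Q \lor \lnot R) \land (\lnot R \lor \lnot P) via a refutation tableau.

Initial set: {T ((\lnot Q \lor \lnot R) \land (\lnot R \lor \lnot P)); F ((P \lor \lnot P) \lor R)}.
T ((\lnot Q \lor \lnot R) \land (\lnot R \lor \lnot P)): α-rule — add T (\lnot Q \lor \lnot R), T (\lnot R \lor \lnot P).
F ((P \lor \lnot P) \lor R): α-rule — add F (P \lor \lnot P), F R.
F (P \lor \lnot P): α-rule — add F P, F \lnot P.
× closes — contains both P and \lnot P.
All 1 branch closes.
Every branch closed, so the premises entail the conclusion.

Yes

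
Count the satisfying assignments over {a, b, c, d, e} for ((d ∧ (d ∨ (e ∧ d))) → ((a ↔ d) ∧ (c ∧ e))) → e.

24

Initial set: {(((d ∧ (d ∨ (e ∧ d))) → ((a ↔ d) ∧ (c ∧ e))) → e)}.
(((d ∧ (d ∨ (e ∧ d))) → ((a ↔ d) ∧ (c ∧ e))) → e): β-rule — branch into ¬((d ∧ (d ∨ (e ∧ d))) → ((a ↔ d) ∧ (c ∧ e)))  //  e.
  branch 1 (add ¬((d ∧ (d ∨ (e ∧ d))) → ((a ↔ d) ∧ (c ∧ e)))):
    ¬((d ∧ (d ∨ (e ∧ d))) → ((a ↔ d) ∧ (c ∧ e))): α-rule — add (d ∧ (d ∨ (e ∧ d))), ¬((a ↔ d) ∧ (c ∧ e)).
    (d ∧ (d ∨ (e ∧ d))): α-rule — add d, (d ∨ (e ∧ d)).
    ¬((a ↔ d) ∧ (c ∧ e)): β-rule — branch into ¬(a ↔ d)  //  ¬(c ∧ e).
      branch 1.1 (add ¬(a ↔ d)):
        (d ∨ (e ∧ d)): β-rule — branch into d  //  (e ∧ d).
          branch 1.1.1 (add d):
            ¬(a ↔ d): β-rule — branch into a, ¬d  //  ¬a, d.
              branch 1.1.1.1 (add a, ¬d):
                × closes — contains both d and ¬d.
              branch 1.1.1.2 (add ¬a, d):
                ○ open, literals {a=F, d=T}.
          branch 1.1.2 (add (e ∧ d)):
            (e ∧ d): α-rule — add e, d.
            ¬(a ↔ d): β-rule — branch into a, ¬d  //  ¬a, d.
              branch 1.1.2.1 (add a, ¬d):
                × closes — contains both d and ¬d.
              branch 1.1.2.2 (add ¬a, d):
                ○ open, literals {a=F, d=T, e=T}.
      branch 1.2 (add ¬(c ∧ e)):
        (d ∨ (e ∧ d)): β-rule — branch into d  //  (e ∧ d).
          branch 1.2.1 (add d):
            ¬(c ∧ e): β-rule — branch into ¬c  //  ¬e.
              branch 1.2.1.1 (add ¬c):
                ○ open, literals {c=F, d=T}.
              branch 1.2.1.2 (add ¬e):
                ○ open, literals {d=T, e=F}.
          branch 1.2.2 (add (e ∧ d)):
            (e ∧ d): α-rule — add e, d.
            ¬(c ∧ e): β-rule — branch into ¬c  //  ¬e.
              branch 1.2.2.1 (add ¬c):
                ○ open, literals {c=F, d=T, e=T}.
              branch 1.2.2.2 (add ¬e):
                × closes — contains both e and ¬e.
  branch 2 (add e):
    ○ open, literals {e=T}.
3 branches closed, 6 open.
Each open branch fixes some atoms; the unmentioned ones are free. Counting distinct full assignments: branch {a=F, d=T} (b, c, e) contributes 8 new; branch {a=F, d=T, e=T} (b, c) contributes 0 new; branch {c=F, d=T} (a, b, e) contributes 4 new; branch {d=T, e=F} (a, b, c) contributes 2 new; branch {c=F, d=T, e=T} (a, b) contributes 0 new; branch {e=T} (a, b, c, d) contributes 10 new. Total: 24.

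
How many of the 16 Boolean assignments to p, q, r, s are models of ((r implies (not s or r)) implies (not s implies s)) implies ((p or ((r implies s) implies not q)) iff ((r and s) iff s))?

Initial set: {(((r implies (not s or r)) implies (not s implies s)) implies ((p or ((r implies s) implies not q)) iff ((r and s) iff s)))}.
(((r implies (not s or r)) implies (not s implies s)) implies ((p or ((r implies s) implies not q)) iff ((r and s) iff s))): β-rule — branch into not ((r implies (not s or r)) implies (not s implies s))  //  ((p or ((r implies s) implies not q)) iff ((r and s) iff s)).
  branch 1 (add not ((r implies (not s or r)) implies (not s implies s))):
    not ((r implies (not s or r)) implies (not s implies s)): α-rule — add (r implies (not s or r)), not (not s implies s).
    not (not s implies s): α-rule — add not s, not s.
    (r implies (not s or r)): β-rule — branch into not r  //  (not s or r).
      branch 1.1 (add not r):
        ○ open, literals {r=0, s=0}.
      branch 1.2 (add (not s or r)):
        (not s or r): β-rule — branch into not s  //  r.
          branch 1.2.1 (add not s):
            ○ open, literals {s=0}.
          branch 1.2.2 (add r):
            ○ open, literals {r=1, s=0}.
  branch 2 (add ((p or ((r implies s) implies not q)) iff ((r and s) iff s))):
    ((p or ((r implies s) implies not q)) iff ((r and s) iff s)): β-rule — branch into (p or ((r implies s) implies not q)), ((r and s) iff s)  //  not (p or ((r implies s) implies not q)), not ((r and s) iff s).
      branch 2.1 (add (p or ((r implies s) implies not q)), ((r and s) iff s)):
        (p or ((r implies s) implies not q)): β-rule — branch into p  //  ((r implies s) implies not q).
          branch 2.1.1 (add p):
            ((r and s) iff s): β-rule — branch into (r and s), s  //  not (r and s), not s.
              branch 2.1.1.1 (add (r and s), s):
                (r and s): α-rule — add r, s.
                ○ open, literals {p=1, r=1, s=1}.
              branch 2.1.1.2 (add not (r and s), not s):
                not (r and s): β-rule — branch into not r  //  not s.
                  branch 2.1.1.2.1 (add not r):
                    ○ open, literals {p=1, r=0, s=0}.
                  branch 2.1.1.2.2 (add not s):
                    ○ open, literals {p=1, s=0}.
          branch 2.1.2 (add ((r implies s) implies not q)):
            ((r and s) iff s): β-rule — branch into (r and s), s  //  not (r and s), not s.
              branch 2.1.2.1 (add (r and s), s):
                (r and s): α-rule — add r, s.
                ((r implies s) implies not q): β-rule — branch into not (r implies s)  //  not q.
                  branch 2.1.2.1.1 (add not (r implies s)):
                    not (r implies s): α-rule — add r, not s.
                    × closes — contains both s and not s.
                  branch 2.1.2.1.2 (add not q):
                    ○ open, literals {q=0, r=1, s=1}.
              branch 2.1.2.2 (add not (r and s), not s):
                ((r implies s) implies not q): β-rule — branch into not (r implies s)  //  not q.
                  branch 2.1.2.2.1 (add not (r implies s)):
                    not (r implies s): α-rule — add r, not s.
                    not (r and s): β-rule — branch into not r  //  not s.
                      branch 2.1.2.2.1.1 (add not r):
                        × closes — contains both r and not r.
                      branch 2.1.2.2.1.2 (add not s):
                        ○ open, literals {r=1, s=0}.
                  branch 2.1.2.2.2 (add not q):
                    not (r and s): β-rule — branch into not r  //  not s.
                      branch 2.1.2.2.2.1 (add not r):
                        ○ open, literals {q=0, r=0, s=0}.
                      branch 2.1.2.2.2.2 (add not s):
                        ○ open, literals {q=0, s=0}.
      branch 2.2 (add not (p or ((r implies s) implies not q)), not ((r and s) iff s)):
        not (p or ((r implies s) implies not q)): α-rule — add not p, not ((r implies s) implies not q).
        not ((r implies s) implies not q): α-rule — add (r implies s), not not q.
        not ((r and s) iff s): β-rule — branch into (r and s), not s  //  not (r and s), s.
          branch 2.2.1 (add (r and s), not s):
            (r and s): α-rule — add r, s.
            × closes — contains both s and not s.
          branch 2.2.2 (add not (r and s), s):
            (r implies s): β-rule — branch into not r  //  s.
              branch 2.2.2.1 (add not r):
                not (r and s): β-rule — branch into not r  //  not s.
                  branch 2.2.2.1.1 (add not r):
                    ○ open, literals {p=0, q=1, r=0, s=1}.
                  branch 2.2.2.1.2 (add not s):
                    × closes — contains both s and not s.
              branch 2.2.2.2 (add s):
                not (r and s): β-rule — branch into not r  //  not s.
                  branch 2.2.2.2.1 (add not r):
                    ○ open, literals {p=0, q=1, r=0, s=1}.
                  branch 2.2.2.2.2 (add not s):
                    × closes — contains both s and not s.
5 branches closed, 12 open.
Each open branch fixes some atoms; the unmentioned ones are free. Counting distinct full assignments: branch {r=0, s=0} (p, q) contributes 4 new; branch {s=0} (p, q, r) contributes 4 new; branch {r=1, s=0} (p, q) contributes 0 new; branch {p=1, r=1, s=1} (q) contributes 2 new; branch {p=1, r=0, s=0} (q) contributes 0 new; branch {p=1, s=0} (q, r) contributes 0 new; branch {q=0, r=1, s=1} (p) contributes 1 new; branch {r=1, s=0} (p, q) contributes 0 new; branch {q=0, r=0, s=0} (p) contributes 0 new; branch {q=0, s=0} (p, r) contributes 0 new; branch {p=0, q=1, r=0, s=1} (none free) contributes 1 new; branch {p=0, q=1, r=0, s=1} (none free) contributes 0 new. Total: 12.

12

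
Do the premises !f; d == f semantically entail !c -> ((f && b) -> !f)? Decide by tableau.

Initial set: {T !f; T (d == f); F (!c -> ((f && b) -> !f))}.
F (!c -> ((f && b) -> !f)): α-rule — add T !c, F ((f && b) -> !f).
F ((f && b) -> !f): α-rule — add T (f && b), F !f.
× closes — contains both f and !f.
All 1 branch closes.
Every branch closed, so the premises entail the conclusion.

Yes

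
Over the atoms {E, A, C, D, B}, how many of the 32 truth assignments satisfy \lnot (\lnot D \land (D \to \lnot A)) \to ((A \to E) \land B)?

22

Initial set: {(\lnot (\lnot D \land (D \to \lnot A)) \to ((A \to E) \land B))}.
(\lnot (\lnot D \land (D \to \lnot A)) \to ((A \to E) \land B)): β-rule — branch into \lnot \lnot (\lnot D \land (D \to \lnot A))  //  ((A \to E) \land B).
  branch 1 (add \lnot \lnot (\lnot D \land (D \to \lnot A))):
    \lnot \lnot (\lnot D \land (D \to \lnot A)): α-rule — add \lnot D, (D \to \lnot A).
    (D \to \lnot A): β-rule — branch into \lnot D  //  \lnot A.
      branch 1.1 (add \lnot D):
        ○ open, literals {D=0}.
      branch 1.2 (add \lnot A):
        ○ open, literals {A=0, D=0}.
  branch 2 (add ((A \to E) \land B)):
    ((A \to E) \land B): α-rule — add (A \to E), B.
    (A \to E): β-rule — branch into \lnot A  //  E.
      branch 2.1 (add \lnot A):
        ○ open, literals {A=0, B=1}.
      branch 2.2 (add E):
        ○ open, literals {B=1, E=1}.
0 branches closed, 4 open.
Each open branch fixes some atoms; the unmentioned ones are free. Counting distinct full assignments: branch {D=0} (E, A, C, B) contributes 16 new; branch {A=0, D=0} (E, C, B) contributes 0 new; branch {A=0, B=1} (E, C, D) contributes 4 new; branch {B=1, E=1} (A, C, D) contributes 2 new. Total: 22.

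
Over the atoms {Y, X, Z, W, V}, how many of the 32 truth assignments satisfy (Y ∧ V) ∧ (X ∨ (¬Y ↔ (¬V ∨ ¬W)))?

Initial set: {T ((Y ∧ V) ∧ (X ∨ (¬Y ↔ (¬V ∨ ¬W))))}.
T ((Y ∧ V) ∧ (X ∨ (¬Y ↔ (¬V ∨ ¬W)))): α-rule — add T (Y ∧ V), T (X ∨ (¬Y ↔ (¬V ∨ ¬W))).
T (Y ∧ V): α-rule — add T Y, T V.
T (X ∨ (¬Y ↔ (¬V ∨ ¬W))): β-rule — branch into T X  //  T (¬Y ↔ (¬V ∨ ¬W)).
  branch 1 (add T X):
    ○ open, literals {V=T, X=T, Y=T}.
  branch 2 (add T (¬Y ↔ (¬V ∨ ¬W))):
    T (¬Y ↔ (¬V ∨ ¬W)): β-rule — branch into T ¬Y, T (¬V ∨ ¬W)  //  F ¬Y, F (¬V ∨ ¬W).
      branch 2.1 (add T ¬Y, T (¬V ∨ ¬W)):
        × closes — contains both Y and ¬Y.
      branch 2.2 (add F ¬Y, F (¬V ∨ ¬W)):
        F (¬V ∨ ¬W): α-rule — add F ¬V, F ¬W.
        ○ open, literals {V=T, W=T, Y=T}.
1 branch closed, 2 open.
Each open branch fixes some atoms; the unmentioned ones are free. Counting distinct full assignments: branch {V=T, X=T, Y=T} (Z, W) contributes 4 new; branch {V=T, W=T, Y=T} (X, Z) contributes 2 new. Total: 6.

6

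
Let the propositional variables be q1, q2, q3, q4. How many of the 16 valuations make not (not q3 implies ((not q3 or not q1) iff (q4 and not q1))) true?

Initial set: {not (not q3 implies ((not q3 or not q1) iff (q4 and not q1)))}.
not (not q3 implies ((not q3 or not q1) iff (q4 and not q1))): α-rule — add not q3, not ((not q3 or not q1) iff (q4 and not q1)).
not ((not q3 or not q1) iff (q4 and not q1)): β-rule — branch into (not q3 or not q1), not (q4 and not q1)  //  not (not q3 or not q1), (q4 and not q1).
  branch 1 (add (not q3 or not q1), not (q4 and not q1)):
    (not q3 or not q1): β-rule — branch into not q3  //  not q1.
      branch 1.1 (add not q3):
        not (q4 and not q1): β-rule — branch into not q4  //  not not q1.
          branch 1.1.1 (add not q4):
            ○ open, literals {q3=0, q4=0}.
          branch 1.1.2 (add not not q1):
            ○ open, literals {q1=1, q3=0}.
      branch 1.2 (add not q1):
        not (q4 and not q1): β-rule — branch into not q4  //  not not q1.
          branch 1.2.1 (add not q4):
            ○ open, literals {q1=0, q3=0, q4=0}.
          branch 1.2.2 (add not not q1):
            × closes — contains both q1 and not q1.
  branch 2 (add not (not q3 or not q1), (q4 and not q1)):
    not (not q3 or not q1): α-rule — add not not q3, not not q1.
    × closes — contains both q3 and not q3.
2 branches closed, 3 open.
Each open branch fixes some atoms; the unmentioned ones are free. Counting distinct full assignments: branch {q3=0, q4=0} (q1, q2) contributes 4 new; branch {q1=1, q3=0} (q2, q4) contributes 2 new; branch {q1=0, q3=0, q4=0} (q2) contributes 0 new. Total: 6.

6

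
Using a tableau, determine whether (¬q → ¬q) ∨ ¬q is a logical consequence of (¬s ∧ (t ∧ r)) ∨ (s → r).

Initial set: {T ((¬s ∧ (t ∧ r)) ∨ (s → r)); F ((¬q → ¬q) ∨ ¬q)}.
F ((¬q → ¬q) ∨ ¬q): α-rule — add F (¬q → ¬q), F ¬q.
F (¬q → ¬q): α-rule — add T ¬q, F ¬q.
× closes — contains both q and ¬q.
All 1 branch closes.
Every branch closed, so the premises entail the conclusion.

Yes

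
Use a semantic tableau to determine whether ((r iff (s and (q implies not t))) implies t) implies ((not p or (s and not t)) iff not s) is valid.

Not valid

Assume the negation and expand:
Initial set: {not (((r iff (s and (q implies not t))) implies t) implies ((not p or (s and not t)) iff not s))}.
not (((r iff (s and (q implies not t))) implies t) implies ((not p or (s and not t)) iff not s)): α-rule — add ((r iff (s and (q implies not t))) implies t), not ((not p or (s and not t)) iff not s).
((r iff (s and (q implies not t))) implies t): β-rule — branch into not (r iff (s and (q implies not t)))  //  t.
  branch 1 (add not (r iff (s and (q implies not t)))):
    not ((not p or (s and not t)) iff not s): β-rule — branch into (not p or (s and not t)), not not s  //  not (not p or (s and not t)), not s.
      branch 1.1 (add (not p or (s and not t)), not not s):
        not (r iff (s and (q implies not t))): β-rule — branch into r, not (s and (q implies not t))  //  not r, (s and (q implies not t)).
          branch 1.1.1 (add r, not (s and (q implies not t))):
            (not p or (s and not t)): β-rule — branch into not p  //  (s and not t).
              branch 1.1.1.1 (add not p):
                not (s and (q implies not t)): β-rule — branch into not s  //  not (q implies not t).
                  branch 1.1.1.1.1 (add not s):
                    × closes — contains both s and not s.
                  branch 1.1.1.1.2 (add not (q implies not t)):
                    not (q implies not t): α-rule — add q, not not t.
                    ○ open, literals {p=F, q=T, r=T, s=T, t=T}.
              branch 1.1.1.2 (add (s and not t)):
                (s and not t): α-rule — add s, not t.
                not (s and (q implies not t)): β-rule — branch into not s  //  not (q implies not t).
                  branch 1.1.1.2.1 (add not s):
                    × closes — contains both s and not s.
                  branch 1.1.1.2.2 (add not (q implies not t)):
                    not (q implies not t): α-rule — add q, not not t.
                    × closes — contains both t and not t.
          branch 1.1.2 (add not r, (s and (q implies not t))):
            (s and (q implies not t)): α-rule — add s, (q implies not t).
            (not p or (s and not t)): β-rule — branch into not p  //  (s and not t).
              branch 1.1.2.1 (add not p):
                (q implies not t): β-rule — branch into not q  //  not t.
                  branch 1.1.2.1.1 (add not q):
                    ○ open, literals {p=F, q=F, r=F, s=T}.
                  branch 1.1.2.1.2 (add not t):
                    ○ open, literals {p=F, r=F, s=T, t=F}.
              branch 1.1.2.2 (add (s and not t)):
                (s and not t): α-rule — add s, not t.
                (q implies not t): β-rule — branch into not q  //  not t.
                  branch 1.1.2.2.1 (add not q):
                    ○ open, literals {q=F, r=F, s=T, t=F}.
                  branch 1.1.2.2.2 (add not t):
                    ○ open, literals {r=F, s=T, t=F}.
      branch 1.2 (add not (not p or (s and not t)), not s):
        not (not p or (s and not t)): α-rule — add not not p, not (s and not t).
        not (r iff (s and (q implies not t))): β-rule — branch into r, not (s and (q implies not t))  //  not r, (s and (q implies not t)).
          branch 1.2.1 (add r, not (s and (q implies not t))):
            not (s and not t): β-rule — branch into not s  //  not not t.
              branch 1.2.1.1 (add not s):
                not (s and (q implies not t)): β-rule — branch into not s  //  not (q implies not t).
                  branch 1.2.1.1.1 (add not s):
                    ○ open, literals {p=T, r=T, s=F}.
                  branch 1.2.1.1.2 (add not (q implies not t)):
                    not (q implies not t): α-rule — add q, not not t.
                    ○ open, literals {p=T, q=T, r=T, s=F, t=T}.
              branch 1.2.1.2 (add not not t):
                not (s and (q implies not t)): β-rule — branch into not s  //  not (q implies not t).
                  branch 1.2.1.2.1 (add not s):
                    ○ open, literals {p=T, r=T, s=F, t=T}.
                  branch 1.2.1.2.2 (add not (q implies not t)):
                    not (q implies not t): α-rule — add q, not not t.
                    ○ open, literals {p=T, q=T, r=T, s=F, t=T}.
          branch 1.2.2 (add not r, (s and (q implies not t))):
            (s and (q implies not t)): α-rule — add s, (q implies not t).
            × closes — contains both s and not s.
  branch 2 (add t):
    not ((not p or (s and not t)) iff not s): β-rule — branch into (not p or (s and not t)), not not s  //  not (not p or (s and not t)), not s.
      branch 2.1 (add (not p or (s and not t)), not not s):
        (not p or (s and not t)): β-rule — branch into not p  //  (s and not t).
          branch 2.1.1 (add not p):
            ○ open, literals {p=F, s=T, t=T}.
          branch 2.1.2 (add (s and not t)):
            (s and not t): α-rule — add s, not t.
            × closes — contains both t and not t.
      branch 2.2 (add not (not p or (s and not t)), not s):
        not (not p or (s and not t)): α-rule — add not not p, not (s and not t).
        not (s and not t): β-rule — branch into not s  //  not not t.
          branch 2.2.1 (add not s):
            ○ open, literals {p=T, s=F, t=T}.
          branch 2.2.2 (add not not t):
            ○ open, literals {p=T, s=F, t=T}.
5 branches closed, 12 open.
An open branch gives a countermodel: p=F, q=T, r=T, s=T, t=T (unmentioned atoms arbitrary); under it the original formula is false.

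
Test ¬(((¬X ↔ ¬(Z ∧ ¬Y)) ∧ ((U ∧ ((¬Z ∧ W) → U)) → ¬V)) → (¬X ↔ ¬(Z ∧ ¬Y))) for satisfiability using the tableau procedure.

Unsatisfiable

Initial set: {¬(((¬X ↔ ¬(Z ∧ ¬Y)) ∧ ((U ∧ ((¬Z ∧ W) → U)) → ¬V)) → (¬X ↔ ¬(Z ∧ ¬Y)))}.
¬(((¬X ↔ ¬(Z ∧ ¬Y)) ∧ ((U ∧ ((¬Z ∧ W) → U)) → ¬V)) → (¬X ↔ ¬(Z ∧ ¬Y))): α-rule — add ((¬X ↔ ¬(Z ∧ ¬Y)) ∧ ((U ∧ ((¬Z ∧ W) → U)) → ¬V)), ¬(¬X ↔ ¬(Z ∧ ¬Y)).
((¬X ↔ ¬(Z ∧ ¬Y)) ∧ ((U ∧ ((¬Z ∧ W) → U)) → ¬V)): α-rule — add (¬X ↔ ¬(Z ∧ ¬Y)), ((U ∧ ((¬Z ∧ W) → U)) → ¬V).
¬(¬X ↔ ¬(Z ∧ ¬Y)): β-rule — branch into ¬X, ¬¬(Z ∧ ¬Y)  //  ¬¬X, ¬(Z ∧ ¬Y).
  branch 1 (add ¬X, ¬¬(Z ∧ ¬Y)):
    ¬¬(Z ∧ ¬Y): α-rule — add Z, ¬Y.
    (¬X ↔ ¬(Z ∧ ¬Y)): β-rule — branch into ¬X, ¬(Z ∧ ¬Y)  //  ¬¬X, ¬¬(Z ∧ ¬Y).
      branch 1.1 (add ¬X, ¬(Z ∧ ¬Y)):
        ((U ∧ ((¬Z ∧ W) → U)) → ¬V): β-rule — branch into ¬(U ∧ ((¬Z ∧ W) → U))  //  ¬V.
          branch 1.1.1 (add ¬(U ∧ ((¬Z ∧ W) → U))):
            ¬(Z ∧ ¬Y): β-rule — branch into ¬Z  //  ¬¬Y.
              branch 1.1.1.1 (add ¬Z):
                × closes — contains both Z and ¬Z.
              branch 1.1.1.2 (add ¬¬Y):
                × closes — contains both Y and ¬Y.
          branch 1.1.2 (add ¬V):
            ¬(Z ∧ ¬Y): β-rule — branch into ¬Z  //  ¬¬Y.
              branch 1.1.2.1 (add ¬Z):
                × closes — contains both Z and ¬Z.
              branch 1.1.2.2 (add ¬¬Y):
                × closes — contains both Y and ¬Y.
      branch 1.2 (add ¬¬X, ¬¬(Z ∧ ¬Y)):
        × closes — contains both X and ¬X.
  branch 2 (add ¬¬X, ¬(Z ∧ ¬Y)):
    (¬X ↔ ¬(Z ∧ ¬Y)): β-rule — branch into ¬X, ¬(Z ∧ ¬Y)  //  ¬¬X, ¬¬(Z ∧ ¬Y).
      branch 2.1 (add ¬X, ¬(Z ∧ ¬Y)):
        × closes — contains both X and ¬X.
      branch 2.2 (add ¬¬X, ¬¬(Z ∧ ¬Y)):
        ¬¬(Z ∧ ¬Y): α-rule — add Z, ¬Y.
        ((U ∧ ((¬Z ∧ W) → U)) → ¬V): β-rule — branch into ¬(U ∧ ((¬Z ∧ W) → U))  //  ¬V.
          branch 2.2.1 (add ¬(U ∧ ((¬Z ∧ W) → U))):
            ¬(Z ∧ ¬Y): β-rule — branch into ¬Z  //  ¬¬Y.
              branch 2.2.1.1 (add ¬Z):
                × closes — contains both Z and ¬Z.
              branch 2.2.1.2 (add ¬¬Y):
                × closes — contains both Y and ¬Y.
          branch 2.2.2 (add ¬V):
            ¬(Z ∧ ¬Y): β-rule — branch into ¬Z  //  ¬¬Y.
              branch 2.2.2.1 (add ¬Z):
                × closes — contains both Z and ¬Z.
              branch 2.2.2.2 (add ¬¬Y):
                × closes — contains both Y and ¬Y.
All 10 branches close.
Every branch closed; the formula is unsatisfiable.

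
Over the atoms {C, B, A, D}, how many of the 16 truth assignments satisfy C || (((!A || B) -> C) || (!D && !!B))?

Initial set: {T (C || (((!A || B) -> C) || (!D && !!B)))}.
T (C || (((!A || B) -> C) || (!D && !!B))): β-rule — branch into T C  //  T (((!A || B) -> C) || (!D && !!B)).
  branch 1 (add T C):
    ○ open, literals {C=true}.
  branch 2 (add T (((!A || B) -> C) || (!D && !!B))):
    T (((!A || B) -> C) || (!D && !!B)): β-rule — branch into T ((!A || B) -> C)  //  T (!D && !!B).
      branch 2.1 (add T ((!A || B) -> C)):
        T ((!A || B) -> C): β-rule — branch into F (!A || B)  //  T C.
          branch 2.1.1 (add F (!A || B)):
            F (!A || B): α-rule — add F !A, F B.
            ○ open, literals {A=true, B=false}.
          branch 2.1.2 (add T C):
            ○ open, literals {C=true}.
      branch 2.2 (add T (!D && !!B)):
        T (!D && !!B): α-rule — add T !D, T !!B.
        T !!B: drop double negation, giving T B.
        ○ open, literals {B=true, D=false}.
0 branches closed, 4 open.
Each open branch fixes some atoms; the unmentioned ones are free. Counting distinct full assignments: branch {C=true} (B, A, D) contributes 8 new; branch {A=true, B=false} (C, D) contributes 2 new; branch {C=true} (B, A, D) contributes 0 new; branch {B=true, D=false} (C, A) contributes 2 new. Total: 12.

12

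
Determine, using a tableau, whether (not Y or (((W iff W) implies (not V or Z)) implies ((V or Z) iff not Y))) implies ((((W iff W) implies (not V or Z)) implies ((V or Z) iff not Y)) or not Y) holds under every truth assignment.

Valid

Assume the negation and expand:
Initial set: {F ((not Y or (((W iff W) implies (not V or Z)) implies ((V or Z) iff not Y))) implies ((((W iff W) implies (not V or Z)) implies ((V or Z) iff not Y)) or not Y))}.
F ((not Y or (((W iff W) implies (not V or Z)) implies ((V or Z) iff not Y))) implies ((((W iff W) implies (not V or Z)) implies ((V or Z) iff not Y)) or not Y)): α-rule — add T (not Y or (((W iff W) implies (not V or Z)) implies ((V or Z) iff not Y))), F ((((W iff W) implies (not V or Z)) implies ((V or Z) iff not Y)) or not Y).
F ((((W iff W) implies (not V or Z)) implies ((V or Z) iff not Y)) or not Y): α-rule — add F (((W iff W) implies (not V or Z)) implies ((V or Z) iff not Y)), F not Y.
F (((W iff W) implies (not V or Z)) implies ((V or Z) iff not Y)): α-rule — add T ((W iff W) implies (not V or Z)), F ((V or Z) iff not Y).
T (not Y or (((W iff W) implies (not V or Z)) implies ((V or Z) iff not Y))): β-rule — branch into T not Y  //  T (((W iff W) implies (not V or Z)) implies ((V or Z) iff not Y)).
  branch 1 (add T not Y):
    × closes — contains both Y and not Y.
  branch 2 (add T (((W iff W) implies (not V or Z)) implies ((V or Z) iff not Y))):
    T ((W iff W) implies (not V or Z)): β-rule — branch into F (W iff W)  //  T (not V or Z).
      branch 2.1 (add F (W iff W)):
        F ((V or Z) iff not Y): β-rule — branch into T (V or Z), F not Y  //  F (V or Z), T not Y.
          branch 2.1.1 (add T (V or Z), F not Y):
            T (((W iff W) implies (not V or Z)) implies ((V or Z) iff not Y)): β-rule — branch into F ((W iff W) implies (not V or Z))  //  T ((V or Z) iff not Y).
              branch 2.1.1.1 (add F ((W iff W) implies (not V or Z))):
                F ((W iff W) implies (not V or Z)): α-rule — add T (W iff W), F (not V or Z).
                F (not V or Z): α-rule — add F not V, F Z.
                F (W iff W): β-rule — branch into T W, F W  //  F W, T W.
                  branch 2.1.1.1.1 (add T W, F W):
                    × closes — contains both W and not W.
                  branch 2.1.1.1.2 (add F W, T W):
                    × closes — contains both W and not W.
              branch 2.1.1.2 (add T ((V or Z) iff not Y)):
                F (W iff W): β-rule — branch into T W, F W  //  F W, T W.
                  branch 2.1.1.2.1 (add T W, F W):
                    × closes — contains both W and not W.
                  branch 2.1.1.2.2 (add F W, T W):
                    × closes — contains both W and not W.
          branch 2.1.2 (add F (V or Z), T not Y):
            × closes — contains both Y and not Y.
      branch 2.2 (add T (not V or Z)):
        F ((V or Z) iff not Y): β-rule — branch into T (V or Z), F not Y  //  F (V or Z), T not Y.
          branch 2.2.1 (add T (V or Z), F not Y):
            T (((W iff W) implies (not V or Z)) implies ((V or Z) iff not Y)): β-rule — branch into F ((W iff W) implies (not V or Z))  //  T ((V or Z) iff not Y).
              branch 2.2.1.1 (add F ((W iff W) implies (not V or Z))):
                F ((W iff W) implies (not V or Z)): α-rule — add T (W iff W), F (not V or Z).
                F (not V or Z): α-rule — add F not V, F Z.
                T (not V or Z): β-rule — branch into T not V  //  T Z.
                  branch 2.2.1.1.1 (add T not V):
                    × closes — contains both V and not V.
                  branch 2.2.1.1.2 (add T Z):
                    × closes — contains both Z and not Z.
              branch 2.2.1.2 (add T ((V or Z) iff not Y)):
                T (not V or Z): β-rule — branch into T not V  //  T Z.
                  branch 2.2.1.2.1 (add T not V):
                    T (V or Z): β-rule — branch into T V  //  T Z.
                      branch 2.2.1.2.1.1 (add T V):
                        × closes — contains both V and not V.
                      branch 2.2.1.2.1.2 (add T Z):
                        T ((V or Z) iff not Y): β-rule — branch into T (V or Z), T not Y  //  F (V or Z), F not Y.
                          branch 2.2.1.2.1.2.1 (add T (V or Z), T not Y):
                            × closes — contains both Y and not Y.
                          branch 2.2.1.2.1.2.2 (add F (V or Z), F not Y):
                            F (V or Z): α-rule — add F V, F Z.
                            × closes — contains both Z and not Z.
                  branch 2.2.1.2.2 (add T Z):
                    T (V or Z): β-rule — branch into T V  //  T Z.
                      branch 2.2.1.2.2.1 (add T V):
                        T ((V or Z) iff not Y): β-rule — branch into T (V or Z), T not Y  //  F (V or Z), F not Y.
                          branch 2.2.1.2.2.1.1 (add T (V or Z), T not Y):
                            × closes — contains both Y and not Y.
                          branch 2.2.1.2.2.1.2 (add F (V or Z), F not Y):
                            F (V or Z): α-rule — add F V, F Z.
                            × closes — contains both V and not V.
                      branch 2.2.1.2.2.2 (add T Z):
                        T ((V or Z) iff not Y): β-rule — branch into T (V or Z), T not Y  //  F (V or Z), F not Y.
                          branch 2.2.1.2.2.2.1 (add T (V or Z), T not Y):
                            × closes — contains both Y and not Y.
                          branch 2.2.1.2.2.2.2 (add F (V or Z), F not Y):
                            F (V or Z): α-rule — add F V, F Z.
                            × closes — contains both Z and not Z.
          branch 2.2.2 (add F (V or Z), T not Y):
            × closes — contains both Y and not Y.
All 16 branches close.
Every branch closed, so the negation is unsatisfiable and the formula is valid.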